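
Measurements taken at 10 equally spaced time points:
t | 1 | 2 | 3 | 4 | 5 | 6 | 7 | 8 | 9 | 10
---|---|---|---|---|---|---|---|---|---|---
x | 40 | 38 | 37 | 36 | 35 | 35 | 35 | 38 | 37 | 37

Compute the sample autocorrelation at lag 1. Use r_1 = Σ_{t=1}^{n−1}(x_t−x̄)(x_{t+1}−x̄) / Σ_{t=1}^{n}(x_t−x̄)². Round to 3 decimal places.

Mean x̄ = (40 + 38 + 37 + 36 + 35 + 35 + 35 + 38 + 37 + 37)/10 = 36.8000
Numerator Σ_{t=1}^{9}(x_t−x̄)(x_{t+1}−x̄) = 9.9600
Denominator Σ(x_t−x̄)² = 23.6000
r_1 = 9.9600 / 23.6000 = 0.422

0.422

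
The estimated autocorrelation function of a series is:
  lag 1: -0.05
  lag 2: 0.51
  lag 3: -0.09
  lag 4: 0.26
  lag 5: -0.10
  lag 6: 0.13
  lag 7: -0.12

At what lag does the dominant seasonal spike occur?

2

The largest autocorrelation is r_2 = 0.51, with a weaker echo at lag 4 (0.26); the remaining lags stay at or below 0.13.
The dominant spike at lag 2 indicates a seasonal period of 2.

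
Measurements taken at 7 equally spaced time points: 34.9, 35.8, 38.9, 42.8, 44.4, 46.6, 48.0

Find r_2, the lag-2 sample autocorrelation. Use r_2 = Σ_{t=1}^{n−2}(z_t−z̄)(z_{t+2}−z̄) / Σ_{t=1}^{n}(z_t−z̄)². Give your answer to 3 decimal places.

0.170

Mean z̄ = (34.9 + 35.8 + 38.9 + 42.8 + 44.4 + 46.6 + 48.0)/7 = 41.6286
Deviations from mean: -6.7286, -5.8286, -2.7286, 1.1714, 2.7714, 4.9714, 6.3714
Numerator Σ_{t=1}^{5}(z_t−z̄)(z_{t+2}−z̄) = 27.4512
Denominator Σ(z_t−z̄)² = 161.0543
r_2 = 27.4512 / 161.0543 = 0.170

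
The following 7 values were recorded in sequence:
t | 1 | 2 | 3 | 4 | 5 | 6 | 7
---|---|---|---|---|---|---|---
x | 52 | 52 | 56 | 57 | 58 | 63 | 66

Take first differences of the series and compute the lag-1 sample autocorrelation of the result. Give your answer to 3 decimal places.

-0.316

First differences Δx: 0, 4, 1, 1, 5, 3
Mean of differences = 2.3333
Numerator Σ(Δx_t−Δx̄)(Δx_{t+1}−Δx̄) = -6.1111
Denominator Σ(Δx_t−Δx̄)² = 19.3333
r_1(Δx) = -6.1111 / 19.3333 = -0.316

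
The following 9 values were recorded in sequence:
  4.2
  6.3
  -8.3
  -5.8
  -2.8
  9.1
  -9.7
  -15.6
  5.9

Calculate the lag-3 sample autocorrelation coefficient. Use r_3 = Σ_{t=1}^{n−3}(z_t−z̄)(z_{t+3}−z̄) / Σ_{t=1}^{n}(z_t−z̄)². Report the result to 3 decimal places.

Mean z̄ = (4.2 + 6.3 − 8.3 − 5.8 − 2.8 + 9.1 − 9.7 − 15.6 + 5.9)/9 = -1.8556
Σ(z_t−z̄)(z_{t+3}−z̄) = (-23.8858) + (-7.7025) + (-70.6025) + (30.9420) + (12.9809) + (84.9664) = 26.6985
Denominator Σ(z_t−z̄)² = 591.7822
r_3 = 26.6985 / 591.7822 = 0.045

0.045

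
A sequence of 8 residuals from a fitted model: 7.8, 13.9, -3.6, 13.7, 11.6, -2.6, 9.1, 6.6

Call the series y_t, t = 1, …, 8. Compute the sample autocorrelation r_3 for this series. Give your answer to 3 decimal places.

Mean ȳ = (7.8 + 13.9 − 3.6 + 13.7 + 11.6 − 2.6 + 9.1 + 6.6)/8 = 7.0625
Deviations from mean: 0.7375, 6.8375, -10.6625, 6.6375, 4.5375, -9.6625, 2.0375, -0.4625
Σ(y_t−ȳ)(y_{t+3}−ȳ) = (4.8952) + (31.0252) + (103.0264) + (13.5239) + (-2.0986) = 150.3720
Denominator Σ(y_t−ȳ)² = 323.3588
r_3 = 150.3720 / 323.3588 = 0.465

0.465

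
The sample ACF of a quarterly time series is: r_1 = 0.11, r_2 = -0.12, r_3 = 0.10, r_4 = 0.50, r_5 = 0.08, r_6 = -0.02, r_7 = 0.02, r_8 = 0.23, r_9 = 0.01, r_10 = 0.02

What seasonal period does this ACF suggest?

The largest autocorrelation is r_4 = 0.50, with a weaker echo at lag 8 (0.23); the remaining lags stay at or below 0.11.
The dominant spike at lag 4 indicates a seasonal period of 4.

4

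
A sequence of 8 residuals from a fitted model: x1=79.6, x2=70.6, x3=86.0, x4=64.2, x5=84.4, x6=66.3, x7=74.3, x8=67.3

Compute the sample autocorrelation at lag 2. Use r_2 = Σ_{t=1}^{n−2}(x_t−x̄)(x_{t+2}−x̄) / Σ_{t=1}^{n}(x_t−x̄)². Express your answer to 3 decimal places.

0.717

Mean x̄ = (79.6 + 70.6 + 86.0 + 64.2 + 84.4 + 66.3 + 74.3 + 67.3)/8 = 74.0875
Deviations from mean: 5.5125, -3.4875, 11.9125, -9.8875, 10.3125, -7.7875, 0.2125, -6.7875
Numerator Σ_{t=1}^{6}(x_t−x̄)(x_{t+2}−x̄) = 355.0459
Denominator Σ(x_t−x̄)² = 495.3288
r_2 = 355.0459 / 495.3288 = 0.717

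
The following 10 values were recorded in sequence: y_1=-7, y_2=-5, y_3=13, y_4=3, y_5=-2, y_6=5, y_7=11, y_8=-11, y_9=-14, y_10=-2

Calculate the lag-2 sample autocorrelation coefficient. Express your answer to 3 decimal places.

-0.434

Mean ȳ = (-7 − 5 + 13 + 3 − 2 + 5 + 11 − 11 − 14 − 2)/10 = -0.9000
Numerator Σ_{t=1}^{8}(y_t−ȳ)(y_{t+2}−ȳ) = -310.5200
Denominator Σ(y_t−ȳ)² = 714.9000
r_2 = -310.5200 / 714.9000 = -0.434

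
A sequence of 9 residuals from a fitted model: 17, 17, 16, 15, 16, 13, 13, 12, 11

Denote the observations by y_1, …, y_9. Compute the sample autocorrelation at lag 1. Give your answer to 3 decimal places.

Mean ȳ = (17 + 17 + 16 + 15 + 16 + 13 + 13 + 12 + 11)/9 = 14.4444
Numerator Σ_{t=1}^{8}(y_t−ȳ)(y_{t+1}−ȳ) = 24.0247
Denominator Σ(y_t−ȳ)² = 40.2222
r_1 = 24.0247 / 40.2222 = 0.597

0.597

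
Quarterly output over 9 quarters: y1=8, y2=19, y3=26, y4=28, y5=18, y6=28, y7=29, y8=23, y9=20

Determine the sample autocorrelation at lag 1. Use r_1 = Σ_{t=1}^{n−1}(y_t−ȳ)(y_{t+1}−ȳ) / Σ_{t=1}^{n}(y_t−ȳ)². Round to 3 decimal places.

0.141

Mean ȳ = (8 + 19 + 26 + 28 + 18 + 28 + 29 + 23 + 20)/9 = 22.1111
Numerator Σ_{t=1}^{8}(y_t−ȳ)(y_{t+1}−ȳ) = 51.0988
Denominator Σ(y_t−ȳ)² = 362.8889
r_1 = 51.0988 / 362.8889 = 0.141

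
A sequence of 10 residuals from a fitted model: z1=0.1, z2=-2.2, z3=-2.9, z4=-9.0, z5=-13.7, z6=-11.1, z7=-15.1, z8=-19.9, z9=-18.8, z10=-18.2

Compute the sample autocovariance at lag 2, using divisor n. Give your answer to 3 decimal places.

19.299

Mean z̄ = (0.1 − 2.2 − 2.9 − 9.0 − 13.7 − 11.1 − 15.1 − 19.9 − 18.8 − 18.2)/10 = -11.0800
Σ_{t=1}^{8}(z_t−z̄)(z_{t+2}−z̄) = 192.9912
γ_2 = 192.9912 / 10 = 19.299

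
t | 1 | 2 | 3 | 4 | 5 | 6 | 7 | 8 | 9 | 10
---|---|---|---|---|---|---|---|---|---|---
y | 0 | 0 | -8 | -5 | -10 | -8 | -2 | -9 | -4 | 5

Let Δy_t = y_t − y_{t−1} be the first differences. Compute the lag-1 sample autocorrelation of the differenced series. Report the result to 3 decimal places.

First differences Δy: 0, -8, 3, -5, 2, 6, -7, 5, 9
Mean of differences = 0.5556
Numerator Σ(Δy_t−Δȳ)(Δy_{t+1}−Δȳ) = -67.0864
Denominator Σ(Δy_t−Δȳ)² = 290.2222
r_1(Δy) = -67.0864 / 290.2222 = -0.231

-0.231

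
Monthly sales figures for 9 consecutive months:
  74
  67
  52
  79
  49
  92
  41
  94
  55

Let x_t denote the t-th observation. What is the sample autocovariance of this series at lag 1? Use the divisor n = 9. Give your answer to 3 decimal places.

-280.222

Mean x̄ = (74 + 67 + 52 + 79 + 49 + 92 + 41 + 94 + 55)/9 = 67.0000
Σ_{t=1}^{8}(x_t−x̄)(x_{t+1}−x̄) = -2522.0000
γ_1 = -2522.0000 / 9 = -280.222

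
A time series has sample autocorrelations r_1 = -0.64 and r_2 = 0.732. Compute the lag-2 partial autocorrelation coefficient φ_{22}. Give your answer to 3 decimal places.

φ_{22} = (r_2 − r_1²) / (1 − r_1²)
r_1² = (-0.64)² = 0.4096
Numerator = 0.732 − 0.4096 = 0.3224; denominator = 1 − 0.4096 = 0.5904
φ_{22} = 0.3224 / 0.5904 = 0.546

0.546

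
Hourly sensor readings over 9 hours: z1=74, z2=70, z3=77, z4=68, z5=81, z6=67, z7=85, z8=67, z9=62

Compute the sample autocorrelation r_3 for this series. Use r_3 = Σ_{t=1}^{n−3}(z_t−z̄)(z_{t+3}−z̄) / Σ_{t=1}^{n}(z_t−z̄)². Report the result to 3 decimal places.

Mean z̄ = (74 + 70 + 77 + 68 + 81 + 67 + 85 + 67 + 62)/9 = 72.3333
Σ(z_t−z̄)(z_{t+3}−z̄) = (-7.2222) + (-20.2222) + (-24.8889) + (-54.8889) + (-46.2222) + (55.1111) = -98.3333
Denominator Σ(z_t−z̄)² = 448.0000
r_3 = -98.3333 / 448.0000 = -0.219

-0.219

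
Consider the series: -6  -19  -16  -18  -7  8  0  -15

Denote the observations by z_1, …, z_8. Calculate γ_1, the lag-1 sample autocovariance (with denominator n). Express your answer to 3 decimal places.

Mean z̄ = (-6 − 19 − 16 − 18 − 7 + 8 + 0 − 15)/8 = -9.1250
Σ_{t=1}^{7}(z_t−z̄)(z_{t+1}−z̄) = 218.2344
γ_1 = 218.2344 / 8 = 27.279

27.279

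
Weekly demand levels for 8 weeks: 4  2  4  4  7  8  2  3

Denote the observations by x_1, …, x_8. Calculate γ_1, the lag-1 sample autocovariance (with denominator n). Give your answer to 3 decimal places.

Mean x̄ = (4 + 2 + 4 + 4 + 7 + 8 + 2 + 3)/8 = 4.2500
Σ_{t=1}^{7}(x_t−x̄)(x_{t+1}−x̄) = 5.1875
γ_1 = 5.1875 / 8 = 0.648

0.648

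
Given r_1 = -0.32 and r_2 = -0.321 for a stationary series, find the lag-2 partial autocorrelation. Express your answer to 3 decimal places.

-0.472

φ_{22} = (r_2 − r_1²) / (1 − r_1²)
r_1² = (-0.32)² = 0.1024
Numerator = -0.321 − 0.1024 = -0.4234; denominator = 1 − 0.1024 = 0.8976
φ_{22} = -0.4234 / 0.8976 = -0.472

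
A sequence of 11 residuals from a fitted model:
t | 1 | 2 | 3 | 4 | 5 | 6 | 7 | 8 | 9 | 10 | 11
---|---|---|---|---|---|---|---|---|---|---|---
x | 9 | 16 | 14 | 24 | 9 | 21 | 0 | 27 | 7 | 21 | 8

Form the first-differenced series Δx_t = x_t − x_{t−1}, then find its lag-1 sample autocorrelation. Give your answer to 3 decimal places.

-0.889

First differences Δx: 7, -2, 10, -15, 12, -21, 27, -20, 14, -13
Mean of differences = -0.1000
Numerator Σ(Δx_t−Δx̄)(Δx_{t+1}−Δx̄) = -2184.5100
Denominator Σ(Δx_t−Δx̄)² = 2456.9000
r_1(Δx) = -2184.5100 / 2456.9000 = -0.889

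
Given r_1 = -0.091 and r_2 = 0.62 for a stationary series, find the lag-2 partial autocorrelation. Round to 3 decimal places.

0.617

φ_{22} = (r_2 − r_1²) / (1 − r_1²)
r_1² = (-0.091)² = 0.008281
Numerator = 0.62 − 0.0083 = 0.6117; denominator = 1 − 0.0083 = 0.9917
φ_{22} = 0.6117 / 0.9917 = 0.617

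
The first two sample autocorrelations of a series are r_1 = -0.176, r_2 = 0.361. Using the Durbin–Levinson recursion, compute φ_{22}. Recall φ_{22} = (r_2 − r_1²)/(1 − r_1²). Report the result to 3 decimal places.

0.341

φ_{22} = (r_2 − r_1²) / (1 − r_1²)
r_1² = (-0.176)² = 0.030976
Numerator = 0.361 − 0.0310 = 0.3300; denominator = 1 − 0.0310 = 0.9690
φ_{22} = 0.3300 / 0.9690 = 0.341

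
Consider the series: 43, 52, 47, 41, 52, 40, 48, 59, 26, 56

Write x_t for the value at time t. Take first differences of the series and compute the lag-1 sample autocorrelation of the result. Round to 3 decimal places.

First differences Δx: 9, -5, -6, 11, -12, 8, 11, -33, 30
Mean of differences = 1.4444
Numerator Σ(Δx_t−Δx̄)(Δx_{t+1}−Δx̄) = -1538.5309
Denominator Σ(Δx_t−Δx̄)² = 2562.2222
r_1(Δx) = -1538.5309 / 2562.2222 = -0.600

-0.600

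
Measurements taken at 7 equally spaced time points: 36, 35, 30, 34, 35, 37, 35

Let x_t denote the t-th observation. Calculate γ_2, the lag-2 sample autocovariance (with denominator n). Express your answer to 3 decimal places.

-1.420

Mean x̄ = (36 + 35 + 30 + 34 + 35 + 37 + 35)/7 = 34.5714
Deviations: 1.4286, 0.4286, -4.5714, -0.5714, 0.4286, 2.4286, 0.4286
Σ_{t=1}^{5}(x_t−x̄)(x_{t+2}−x̄) = -9.9388
γ_2 = -9.9388 / 7 = -1.420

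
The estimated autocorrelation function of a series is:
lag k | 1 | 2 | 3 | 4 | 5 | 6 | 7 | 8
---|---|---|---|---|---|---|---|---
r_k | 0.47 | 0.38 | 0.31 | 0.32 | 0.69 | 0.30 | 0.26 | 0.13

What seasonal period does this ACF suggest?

The largest autocorrelation is r_5 = 0.69; the remaining lags stay at or below 0.47. The elevated value at lag 1 (0.47), dropping to 0.38 at lag 2, reflects decaying short-term dependence rather than seasonality.
The dominant spike at lag 5 indicates a seasonal period of 5.

5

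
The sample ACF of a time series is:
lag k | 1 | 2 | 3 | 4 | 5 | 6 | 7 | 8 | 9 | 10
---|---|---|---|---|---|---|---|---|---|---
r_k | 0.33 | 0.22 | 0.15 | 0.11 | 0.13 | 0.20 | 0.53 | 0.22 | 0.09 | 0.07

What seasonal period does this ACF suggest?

7

The largest autocorrelation is r_7 = 0.53; the remaining lags stay at or below 0.33. The elevated value at lag 1 (0.33), dropping to 0.22 at lag 2, reflects decaying short-term dependence rather than seasonality.
The dominant spike at lag 7 indicates a seasonal period of 7.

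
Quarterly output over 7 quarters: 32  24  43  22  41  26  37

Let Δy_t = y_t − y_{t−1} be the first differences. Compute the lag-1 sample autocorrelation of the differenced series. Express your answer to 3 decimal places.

-0.894

First differences Δy: -8, 19, -21, 19, -15, 11
Mean of differences = 0.8333
Numerator Σ(Δy_t−Δȳ)(Δy_{t+1}−Δȳ) = -1402.3611
Denominator Σ(Δy_t−Δȳ)² = 1568.8333
r_1(Δy) = -1402.3611 / 1568.8333 = -0.894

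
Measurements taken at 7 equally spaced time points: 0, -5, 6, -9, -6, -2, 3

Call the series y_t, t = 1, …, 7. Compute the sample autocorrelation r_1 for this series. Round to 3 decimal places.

-0.343

Mean ȳ = (0 − 5 + 6 − 9 − 6 − 2 + 3)/7 = -1.8571
Σ(y_t−ȳ)(y_{t+1}−ȳ) = (-5.8367) + (-24.6939) + (-56.1224) + (29.5918) + (0.5918) + (-0.6939) = -57.1633
Denominator Σ(y_t−ȳ)² = 166.8571
r_1 = -57.1633 / 166.8571 = -0.343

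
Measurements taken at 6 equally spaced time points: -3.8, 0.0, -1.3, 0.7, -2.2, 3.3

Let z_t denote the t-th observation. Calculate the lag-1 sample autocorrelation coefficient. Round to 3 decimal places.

Mean z̄ = (-3.8 + 0.0 − 1.3 + 0.7 − 2.2 + 3.3)/6 = -0.5500
Deviations from mean: -3.2500, 0.5500, -0.7500, 1.2500, -1.6500, 3.8500
Numerator Σ_{t=1}^{5}(z_t−z̄)(z_{t+1}−z̄) = -11.5525
Denominator Σ(z_t−z̄)² = 30.5350
r_1 = -11.5525 / 30.5350 = -0.378

-0.378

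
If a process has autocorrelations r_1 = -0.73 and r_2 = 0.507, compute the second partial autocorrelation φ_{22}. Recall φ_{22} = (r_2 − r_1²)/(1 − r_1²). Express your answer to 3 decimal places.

φ_{22} = (r_2 − r_1²) / (1 − r_1²)
r_1² = (-0.73)² = 0.5329
Numerator = 0.507 − 0.5329 = -0.0259; denominator = 1 − 0.5329 = 0.4671
φ_{22} = -0.0259 / 0.4671 = -0.055

-0.055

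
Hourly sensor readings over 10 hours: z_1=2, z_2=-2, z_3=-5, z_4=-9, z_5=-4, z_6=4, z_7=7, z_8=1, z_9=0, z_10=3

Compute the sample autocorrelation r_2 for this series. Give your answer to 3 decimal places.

-0.152

Mean z̄ = (2 − 2 − 5 − 9 − 4 + 4 + 7 + 1 + 0 + 3)/10 = -0.3000
Numerator Σ_{t=1}^{8}(z_t−z̄)(z_{t+2}−z̄) = -30.9800
Denominator Σ(z_t−z̄)² = 204.1000
r_2 = -30.9800 / 204.1000 = -0.152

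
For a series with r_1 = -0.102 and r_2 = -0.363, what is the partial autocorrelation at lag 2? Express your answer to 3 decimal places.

-0.377

φ_{22} = (r_2 − r_1²) / (1 − r_1²)
r_1² = (-0.102)² = 0.010404
Numerator = -0.363 − 0.0104 = -0.3734; denominator = 1 − 0.0104 = 0.9896
φ_{22} = -0.3734 / 0.9896 = -0.377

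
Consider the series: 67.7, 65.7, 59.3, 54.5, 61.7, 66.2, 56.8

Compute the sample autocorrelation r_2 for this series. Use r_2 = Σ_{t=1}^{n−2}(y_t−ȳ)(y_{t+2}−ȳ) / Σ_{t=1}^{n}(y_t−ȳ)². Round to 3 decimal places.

-0.491

Mean ȳ = (67.7 + 65.7 + 59.3 + 54.5 + 61.7 + 66.2 + 56.8)/7 = 61.7000
Deviations from mean: 6.0000, 4.0000, -2.4000, -7.2000, 0.0000, 4.5000, -4.9000
Numerator Σ_{t=1}^{5}(y_t−ȳ)(y_{t+2}−ȳ) = -75.6000
Denominator Σ(y_t−ȳ)² = 153.8600
r_2 = -75.6000 / 153.8600 = -0.491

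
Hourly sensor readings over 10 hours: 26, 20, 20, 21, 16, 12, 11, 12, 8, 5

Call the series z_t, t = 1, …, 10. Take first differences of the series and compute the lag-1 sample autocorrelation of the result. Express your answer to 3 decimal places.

-0.133

First differences Δz: -6, 0, 1, -5, -4, -1, 1, -4, -3
Mean of differences = -2.3333
Numerator Σ(Δz_t−Δz̄)(Δz_{t+1}−Δz̄) = -7.4444
Denominator Σ(Δz_t−Δz̄)² = 56.0000
r_1(Δz) = -7.4444 / 56.0000 = -0.133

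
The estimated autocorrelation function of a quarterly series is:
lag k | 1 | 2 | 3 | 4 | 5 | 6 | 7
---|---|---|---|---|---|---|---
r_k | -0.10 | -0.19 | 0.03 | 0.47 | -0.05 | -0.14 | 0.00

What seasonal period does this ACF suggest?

The largest autocorrelation is r_4 = 0.47; the remaining lags stay at or below 0.03.
The dominant spike at lag 4 indicates a seasonal period of 4.

4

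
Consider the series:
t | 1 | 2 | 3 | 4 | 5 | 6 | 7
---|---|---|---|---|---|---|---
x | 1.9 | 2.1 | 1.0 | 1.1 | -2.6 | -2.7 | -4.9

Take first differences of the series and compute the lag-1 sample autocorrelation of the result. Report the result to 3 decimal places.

First differences Δx: 0.2, -1.1, 0.1, -3.7, -0.1, -2.2
Mean of differences = -1.1333
Numerator Σ(Δx_t−Δx̄)(Δx_{t+1}−Δx̄) = -6.8344
Denominator Σ(Δx_t−Δx̄)² = 12.0933
r_1(Δx) = -6.8344 / 12.0933 = -0.565

-0.565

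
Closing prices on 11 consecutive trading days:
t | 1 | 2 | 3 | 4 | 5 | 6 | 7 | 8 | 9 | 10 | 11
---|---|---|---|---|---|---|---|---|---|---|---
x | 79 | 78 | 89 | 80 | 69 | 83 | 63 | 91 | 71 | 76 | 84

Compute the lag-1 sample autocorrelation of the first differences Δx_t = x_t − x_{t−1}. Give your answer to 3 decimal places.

-0.741

First differences Δx: -1, 11, -9, -11, 14, -20, 28, -20, 5, 8
Mean of differences = 0.5000
Numerator Σ(Δx_t−Δx̄)(Δx_{t+1}−Δx̄) = -1624.2500
Denominator Σ(Δx_t−Δx̄)² = 2190.5000
r_1(Δx) = -1624.2500 / 2190.5000 = -0.741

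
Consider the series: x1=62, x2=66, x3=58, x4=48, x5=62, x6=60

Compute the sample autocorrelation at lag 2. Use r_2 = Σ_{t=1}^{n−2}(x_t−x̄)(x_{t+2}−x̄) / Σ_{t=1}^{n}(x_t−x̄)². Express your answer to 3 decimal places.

-0.477

Mean x̄ = (62 + 66 + 58 + 48 + 62 + 60)/6 = 59.3333
Deviations from mean: 2.6667, 6.6667, -1.3333, -11.3333, 2.6667, 0.6667
Σ(x_t−x̄)(x_{t+2}−x̄) = (-3.5556) + (-75.5556) + (-3.5556) + (-7.5556) = -90.2222
Denominator Σ(x_t−x̄)² = 189.3333
r_2 = -90.2222 / 189.3333 = -0.477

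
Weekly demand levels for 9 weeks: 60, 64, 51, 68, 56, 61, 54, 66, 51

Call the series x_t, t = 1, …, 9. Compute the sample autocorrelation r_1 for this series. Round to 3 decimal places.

Mean x̄ = (60 + 64 + 51 + 68 + 56 + 61 + 54 + 66 + 51)/9 = 59.0000
Numerator Σ_{t=1}^{8}(x_t−x̄)(x_{t+1}−x̄) = -241.0000
Denominator Σ(x_t−x̄)² = 322.0000
r_1 = -241.0000 / 322.0000 = -0.748

-0.748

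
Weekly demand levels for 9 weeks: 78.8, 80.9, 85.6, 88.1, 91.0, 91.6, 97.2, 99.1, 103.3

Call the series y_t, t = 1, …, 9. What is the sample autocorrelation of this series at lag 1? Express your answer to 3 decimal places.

Mean ȳ = (78.8 + 80.9 + 85.6 + 88.1 + 91.0 + 91.6 + 97.2 + 99.1 + 103.3)/9 = 90.6222
Numerator Σ_{t=1}^{8}(y_t−ȳ)(y_{t+1}−ȳ) = 345.5251
Denominator Σ(y_t−ȳ)² = 542.8356
r_1 = 345.5251 / 542.8356 = 0.637

0.637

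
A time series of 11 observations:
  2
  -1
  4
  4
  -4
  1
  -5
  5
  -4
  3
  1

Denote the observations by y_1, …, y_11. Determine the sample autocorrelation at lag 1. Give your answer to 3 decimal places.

-0.560

Mean ȳ = (2 − 1 + 4 + 4 − 4 + 1 − 5 + 5 − 4 + 3 + 1)/11 = 0.5455
Numerator Σ_{t=1}^{10}(y_t−ȳ)(y_{t+1}−ȳ) = -70.9339
Denominator Σ(y_t−ȳ)² = 126.7273
r_1 = -70.9339 / 126.7273 = -0.560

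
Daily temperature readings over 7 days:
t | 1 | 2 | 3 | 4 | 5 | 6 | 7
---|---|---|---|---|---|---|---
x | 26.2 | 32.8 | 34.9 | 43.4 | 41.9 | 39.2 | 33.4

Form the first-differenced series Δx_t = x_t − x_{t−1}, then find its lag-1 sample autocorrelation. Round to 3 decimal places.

0.191

First differences Δx: 6.6, 2.1, 8.5, -1.5, -2.7, -5.8
Mean of differences = 1.2000
Numerator Σ(Δx_t−Δx̄)(Δx_{t+1}−Δx̄) = 29.5500
Denominator Σ(Δx_t−Δx̄)² = 154.7600
r_1(Δx) = 29.5500 / 154.7600 = 0.191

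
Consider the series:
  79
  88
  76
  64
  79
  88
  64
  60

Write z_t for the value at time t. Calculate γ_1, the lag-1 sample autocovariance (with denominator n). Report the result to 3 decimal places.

10.773

Mean z̄ = (79 + 88 + 76 + 64 + 79 + 88 + 64 + 60)/8 = 74.7500
Deviations: 4.2500, 13.2500, 1.2500, -10.7500, 4.2500, 13.2500, -10.7500, -14.7500
Σ_{t=1}^{7}(z_t−z̄)(z_{t+1}−z̄) = 86.1875
γ_1 = 86.1875 / 8 = 10.773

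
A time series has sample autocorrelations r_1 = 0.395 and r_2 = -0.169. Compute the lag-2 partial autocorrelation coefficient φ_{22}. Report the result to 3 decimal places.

φ_{22} = (r_2 − r_1²) / (1 − r_1²)
r_1² = (0.395)² = 0.156025
Numerator = -0.169 − 0.1560 = -0.3250; denominator = 1 − 0.1560 = 0.8440
φ_{22} = -0.3250 / 0.8440 = -0.385

-0.385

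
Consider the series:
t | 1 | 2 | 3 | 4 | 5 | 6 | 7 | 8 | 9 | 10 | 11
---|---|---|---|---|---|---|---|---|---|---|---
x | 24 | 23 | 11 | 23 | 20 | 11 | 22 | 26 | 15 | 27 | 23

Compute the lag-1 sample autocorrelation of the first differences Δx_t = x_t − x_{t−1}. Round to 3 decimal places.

First differences Δx: -1, -12, 12, -3, -9, 11, 4, -11, 12, -4
Mean of differences = -0.1000
Numerator Σ(Δx_t−Δx̄)(Δx_{t+1}−Δx̄) = -419.6100
Denominator Σ(Δx_t−Δx̄)² = 796.9000
r_1(Δx) = -419.6100 / 796.9000 = -0.527

-0.527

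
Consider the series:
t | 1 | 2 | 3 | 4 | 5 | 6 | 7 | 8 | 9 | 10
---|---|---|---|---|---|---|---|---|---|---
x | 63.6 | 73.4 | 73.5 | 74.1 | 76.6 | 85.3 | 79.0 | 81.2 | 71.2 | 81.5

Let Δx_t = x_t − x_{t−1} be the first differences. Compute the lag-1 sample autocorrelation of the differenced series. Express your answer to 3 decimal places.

First differences Δx: 9.8, 0.1, 0.6, 2.5, 8.7, -6.3, 2.2, -10.0, 10.3
Mean of differences = 1.9889
Numerator Σ(Δx_t−Δx̄)(Δx_{t+1}−Δx̄) = -168.9601
Denominator Σ(Δx_t−Δx̄)² = 393.3689
r_1(Δx) = -168.9601 / 393.3689 = -0.430

-0.430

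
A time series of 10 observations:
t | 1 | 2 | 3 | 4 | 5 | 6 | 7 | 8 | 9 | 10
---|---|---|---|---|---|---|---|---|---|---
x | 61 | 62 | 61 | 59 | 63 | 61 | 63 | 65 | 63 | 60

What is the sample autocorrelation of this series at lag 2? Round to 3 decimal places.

-0.148

Mean x̄ = (61 + 62 + 61 + 59 + 63 + 61 + 63 + 65 + 63 + 60)/10 = 61.8000
Numerator Σ_{t=1}^{8}(x_t−x̄)(x_{t+2}−x̄) = -4.0800
Denominator Σ(x_t−x̄)² = 27.6000
r_2 = -4.0800 / 27.6000 = -0.148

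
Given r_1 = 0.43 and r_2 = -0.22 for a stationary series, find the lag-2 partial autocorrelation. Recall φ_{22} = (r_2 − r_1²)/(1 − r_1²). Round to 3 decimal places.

-0.497

φ_{22} = (r_2 − r_1²) / (1 − r_1²)
r_1² = (0.43)² = 0.1849
Numerator = -0.22 − 0.1849 = -0.4049; denominator = 1 − 0.1849 = 0.8151
φ_{22} = -0.4049 / 0.8151 = -0.497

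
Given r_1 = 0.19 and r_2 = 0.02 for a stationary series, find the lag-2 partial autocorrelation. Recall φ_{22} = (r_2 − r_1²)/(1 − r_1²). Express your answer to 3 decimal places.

φ_{22} = (r_2 − r_1²) / (1 − r_1²)
r_1² = (0.19)² = 0.0361
Numerator = 0.02 − 0.0361 = -0.0161; denominator = 1 − 0.0361 = 0.9639
φ_{22} = -0.0161 / 0.9639 = -0.017

-0.017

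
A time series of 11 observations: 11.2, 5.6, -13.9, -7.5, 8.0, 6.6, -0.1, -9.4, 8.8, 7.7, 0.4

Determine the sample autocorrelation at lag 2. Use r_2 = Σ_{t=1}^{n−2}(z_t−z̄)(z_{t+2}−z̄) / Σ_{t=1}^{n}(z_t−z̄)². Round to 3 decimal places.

Mean z̄ = (11.2 + 5.6 − 13.9 − 7.5 + 8.0 + 6.6 − 0.1 − 9.4 + 8.8 + 7.7 + 0.4)/11 = 1.5818
Numerator Σ_{t=1}^{9}(z_t−z̄)(z_{t+2}−z̄) = -484.1007
Denominator Σ(z_t−z̄)² = 711.5564
r_2 = -484.1007 / 711.5564 = -0.680

-0.680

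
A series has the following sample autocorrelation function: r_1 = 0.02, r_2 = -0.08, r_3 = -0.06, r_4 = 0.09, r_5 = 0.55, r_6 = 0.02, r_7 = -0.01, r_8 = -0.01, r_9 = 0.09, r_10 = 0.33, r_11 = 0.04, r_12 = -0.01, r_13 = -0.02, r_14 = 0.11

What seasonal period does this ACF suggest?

5

The largest autocorrelation is r_5 = 0.55, with a weaker echo at lag 10 (0.33); the remaining lags stay at or below 0.11.
The dominant spike at lag 5 indicates a seasonal period of 5.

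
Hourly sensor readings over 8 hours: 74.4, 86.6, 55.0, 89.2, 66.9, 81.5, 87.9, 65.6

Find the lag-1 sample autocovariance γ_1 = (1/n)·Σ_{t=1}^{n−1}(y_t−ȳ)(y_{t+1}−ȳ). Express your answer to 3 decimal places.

-93.000

Mean ȳ = (74.4 + 86.6 + 55.0 + 89.2 + 66.9 + 81.5 + 87.9 + 65.6)/8 = 75.8875
Σ_{t=1}^{7}(y_t−ȳ)(y_{t+1}−ȳ) = -744.0039
γ_1 = -744.0039 / 8 = -93.000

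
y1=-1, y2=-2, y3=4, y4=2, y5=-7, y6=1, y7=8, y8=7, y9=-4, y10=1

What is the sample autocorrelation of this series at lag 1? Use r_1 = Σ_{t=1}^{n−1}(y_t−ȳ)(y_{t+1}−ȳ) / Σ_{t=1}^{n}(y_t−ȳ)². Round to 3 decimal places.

0.021

Mean ȳ = (-1 − 2 + 4 + 2 − 7 + 1 + 8 + 7 − 4 + 1)/10 = 0.9000
Numerator Σ_{t=1}^{9}(y_t−ȳ)(y_{t+1}−ȳ) = 4.0900
Denominator Σ(y_t−ȳ)² = 196.9000
r_1 = 4.0900 / 196.9000 = 0.021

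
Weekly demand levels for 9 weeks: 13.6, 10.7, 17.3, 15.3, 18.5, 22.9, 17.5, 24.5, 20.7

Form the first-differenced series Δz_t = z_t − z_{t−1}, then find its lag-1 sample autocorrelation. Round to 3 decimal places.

-0.732

First differences Δz: -2.9, 6.6, -2.0, 3.2, 4.4, -5.4, 7.0, -3.8
Mean of differences = 0.8875
Numerator Σ(Δz_t−Δz̄)(Δz_{t+1}−Δz̄) = -125.8552
Denominator Σ(Δz_t−Δz̄)² = 171.8688
r_1(Δz) = -125.8552 / 171.8688 = -0.732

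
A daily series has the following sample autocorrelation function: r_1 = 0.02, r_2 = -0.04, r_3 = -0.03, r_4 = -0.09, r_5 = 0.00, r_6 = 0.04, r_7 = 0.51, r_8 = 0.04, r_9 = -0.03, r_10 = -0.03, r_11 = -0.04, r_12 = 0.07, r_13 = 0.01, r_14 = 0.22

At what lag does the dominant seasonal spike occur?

The largest autocorrelation is r_7 = 0.51, with a weaker echo at lag 14 (0.22); the remaining lags stay at or below 0.07.
The dominant spike at lag 7 indicates a seasonal period of 7.

7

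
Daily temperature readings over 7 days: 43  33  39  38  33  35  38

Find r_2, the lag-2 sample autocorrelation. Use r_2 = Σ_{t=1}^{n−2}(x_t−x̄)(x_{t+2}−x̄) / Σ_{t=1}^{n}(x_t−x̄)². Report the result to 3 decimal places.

Mean x̄ = (43 + 33 + 39 + 38 + 33 + 35 + 38)/7 = 37.0000
Deviations from mean: 6.0000, -4.0000, 2.0000, 1.0000, -4.0000, -2.0000, 1.0000
Numerator Σ_{t=1}^{5}(x_t−x̄)(x_{t+2}−x̄) = -6.0000
Denominator Σ(x_t−x̄)² = 78.0000
r_2 = -6.0000 / 78.0000 = -0.077

-0.077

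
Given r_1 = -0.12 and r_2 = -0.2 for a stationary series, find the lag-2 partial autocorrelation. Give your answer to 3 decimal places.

φ_{22} = (r_2 − r_1²) / (1 − r_1²)
r_1² = (-0.12)² = 0.0144
Numerator = -0.2 − 0.0144 = -0.2144; denominator = 1 − 0.0144 = 0.9856
φ_{22} = -0.2144 / 0.9856 = -0.218

-0.218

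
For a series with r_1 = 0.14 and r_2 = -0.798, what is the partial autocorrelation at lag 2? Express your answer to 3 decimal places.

φ_{22} = (r_2 − r_1²) / (1 − r_1²)
r_1² = (0.14)² = 0.0196
Numerator = -0.798 − 0.0196 = -0.8176; denominator = 1 − 0.0196 = 0.9804
φ_{22} = -0.8176 / 0.9804 = -0.834

-0.834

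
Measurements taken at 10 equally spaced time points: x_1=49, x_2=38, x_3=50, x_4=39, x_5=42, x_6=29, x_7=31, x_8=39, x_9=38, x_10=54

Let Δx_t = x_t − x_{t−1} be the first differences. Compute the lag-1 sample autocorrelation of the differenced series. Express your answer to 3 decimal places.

First differences Δx: -11, 12, -11, 3, -13, 2, 8, -1, 16
Mean of differences = 0.5556
Numerator Σ(Δx_t−Δx̄)(Δx_{t+1}−Δx̄) = -370.3086
Denominator Σ(Δx_t−Δx̄)² = 886.2222
r_1(Δx) = -370.3086 / 886.2222 = -0.418

-0.418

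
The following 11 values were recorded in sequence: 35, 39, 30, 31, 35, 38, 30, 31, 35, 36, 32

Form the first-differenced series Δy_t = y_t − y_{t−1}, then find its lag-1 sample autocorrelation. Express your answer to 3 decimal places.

-0.263

First differences Δy: 4, -9, 1, 4, 3, -8, 1, 4, 1, -4
Mean of differences = -0.3000
Numerator Σ(Δy_t−Δȳ)(Δy_{t+1}−Δȳ) = -57.9900
Denominator Σ(Δy_t−Δȳ)² = 220.1000
r_1(Δy) = -57.9900 / 220.1000 = -0.263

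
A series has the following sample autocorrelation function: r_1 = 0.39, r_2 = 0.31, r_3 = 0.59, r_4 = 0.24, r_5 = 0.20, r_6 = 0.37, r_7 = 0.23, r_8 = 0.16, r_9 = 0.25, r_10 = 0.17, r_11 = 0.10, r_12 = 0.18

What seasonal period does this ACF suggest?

The largest autocorrelation is r_3 = 0.59; the remaining lags stay at or below 0.39. The elevated value at lag 1 (0.39), dropping to 0.31 at lag 2, reflects decaying short-term dependence rather than seasonality.
The dominant spike at lag 3 indicates a seasonal period of 3.

3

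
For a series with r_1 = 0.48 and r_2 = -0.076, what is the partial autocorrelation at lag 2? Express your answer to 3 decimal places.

-0.398

φ_{22} = (r_2 − r_1²) / (1 − r_1²)
r_1² = (0.48)² = 0.2304
Numerator = -0.076 − 0.2304 = -0.3064; denominator = 1 − 0.2304 = 0.7696
φ_{22} = -0.3064 / 0.7696 = -0.398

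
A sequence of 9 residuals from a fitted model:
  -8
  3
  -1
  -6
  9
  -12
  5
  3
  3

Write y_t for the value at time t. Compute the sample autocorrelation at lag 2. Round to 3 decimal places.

0.198

Mean ȳ = (-8 + 3 − 1 − 6 + 9 − 12 + 5 + 3 + 3)/9 = -0.4444
Σ(y_t−ȳ)(y_{t+2}−ȳ) = (4.1975) + (-19.1358) + (-5.2469) + (64.1975) + (51.4198) + (-39.8025) + (18.7531) = 74.3827
Denominator Σ(y_t−ȳ)² = 376.2222
r_2 = 74.3827 / 376.2222 = 0.198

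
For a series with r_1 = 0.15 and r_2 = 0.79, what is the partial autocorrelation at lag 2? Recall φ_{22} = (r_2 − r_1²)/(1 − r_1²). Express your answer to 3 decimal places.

0.785

φ_{22} = (r_2 − r_1²) / (1 − r_1²)
r_1² = (0.15)² = 0.0225
Numerator = 0.79 − 0.0225 = 0.7675; denominator = 1 − 0.0225 = 0.9775
φ_{22} = 0.7675 / 0.9775 = 0.785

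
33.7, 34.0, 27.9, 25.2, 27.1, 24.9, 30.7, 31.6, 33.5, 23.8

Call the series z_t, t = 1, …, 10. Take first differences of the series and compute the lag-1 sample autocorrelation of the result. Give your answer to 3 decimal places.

-0.119

First differences Δz: 0.3, -6.1, -2.7, 1.9, -2.2, 5.8, 0.9, 1.9, -9.7
Mean of differences = -1.1000
Numerator Σ(Δz_t−Δz̄)(Δz_{t+1}−Δz̄) = -20.6900
Denominator Σ(Δz_t−Δz̄)² = 174.3000
r_1(Δz) = -20.6900 / 174.3000 = -0.119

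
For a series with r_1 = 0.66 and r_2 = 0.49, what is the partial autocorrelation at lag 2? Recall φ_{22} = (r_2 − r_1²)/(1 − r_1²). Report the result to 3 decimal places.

0.096

φ_{22} = (r_2 − r_1²) / (1 − r_1²)
r_1² = (0.66)² = 0.4356
Numerator = 0.49 − 0.4356 = 0.0544; denominator = 1 − 0.4356 = 0.5644
φ_{22} = 0.0544 / 0.5644 = 0.096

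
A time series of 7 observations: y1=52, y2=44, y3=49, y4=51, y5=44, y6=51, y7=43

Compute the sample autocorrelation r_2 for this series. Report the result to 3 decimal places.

Mean ȳ = (52 + 44 + 49 + 51 + 44 + 51 + 43)/7 = 47.7143
Σ(y_t−ȳ)(y_{t+2}−ȳ) = (5.5102) + (-12.2041) + (-4.7755) + (10.7959) + (17.5102) = 16.8367
Denominator Σ(y_t−ȳ)² = 91.4286
r_2 = 16.8367 / 91.4286 = 0.184

0.184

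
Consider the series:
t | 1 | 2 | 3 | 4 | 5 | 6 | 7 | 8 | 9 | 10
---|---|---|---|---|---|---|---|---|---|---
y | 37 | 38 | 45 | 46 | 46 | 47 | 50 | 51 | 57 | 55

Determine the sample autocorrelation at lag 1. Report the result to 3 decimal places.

Mean ȳ = (37 + 38 + 45 + 46 + 46 + 47 + 50 + 51 + 57 + 55)/10 = 47.2000
Numerator Σ_{t=1}^{9}(y_t−ȳ)(y_{t+1}−ȳ) = 242.1600
Denominator Σ(y_t−ȳ)² = 375.6000
r_1 = 242.1600 / 375.6000 = 0.645

0.645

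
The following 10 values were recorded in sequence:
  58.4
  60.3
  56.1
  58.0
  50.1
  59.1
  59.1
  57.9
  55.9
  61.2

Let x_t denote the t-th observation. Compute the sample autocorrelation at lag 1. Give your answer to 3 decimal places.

-0.237

Mean x̄ = (58.4 + 60.3 + 56.1 + 58.0 + 50.1 + 59.1 + 59.1 + 57.9 + 55.9 + 61.2)/10 = 57.6100
Numerator Σ_{t=1}^{9}(x_t−x̄)(x_{t+1}−x̄) = -20.6271
Denominator Σ(x_t−x̄)² = 87.0290
r_1 = -20.6271 / 87.0290 = -0.237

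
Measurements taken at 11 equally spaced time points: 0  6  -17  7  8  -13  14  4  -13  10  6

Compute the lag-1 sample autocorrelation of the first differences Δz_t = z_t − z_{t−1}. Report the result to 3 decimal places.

First differences Δz: 6, -23, 24, 1, -21, 27, -10, -17, 23, -4
Mean of differences = 0.6000
Numerator Σ(Δz_t−Δz̄)(Δz_{t+1}−Δz̄) = -1839.7600
Denominator Σ(Δz_t−Δz̄)² = 3242.4000
r_1(Δz) = -1839.7600 / 3242.4000 = -0.567

-0.567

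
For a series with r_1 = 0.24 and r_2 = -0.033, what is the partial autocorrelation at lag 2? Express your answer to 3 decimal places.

φ_{22} = (r_2 − r_1²) / (1 − r_1²)
r_1² = (0.24)² = 0.0576
Numerator = -0.033 − 0.0576 = -0.0906; denominator = 1 − 0.0576 = 0.9424
φ_{22} = -0.0906 / 0.9424 = -0.096

-0.096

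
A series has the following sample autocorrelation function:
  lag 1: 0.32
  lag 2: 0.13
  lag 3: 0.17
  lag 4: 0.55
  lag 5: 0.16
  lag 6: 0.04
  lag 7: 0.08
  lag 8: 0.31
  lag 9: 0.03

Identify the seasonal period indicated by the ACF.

The largest autocorrelation is r_4 = 0.55; the remaining lags stay at or below 0.32. The elevated value at lag 1 (0.32), dropping to 0.13 at lag 2, reflects decaying short-term dependence rather than seasonality.
The dominant spike at lag 4 indicates a seasonal period of 4.

4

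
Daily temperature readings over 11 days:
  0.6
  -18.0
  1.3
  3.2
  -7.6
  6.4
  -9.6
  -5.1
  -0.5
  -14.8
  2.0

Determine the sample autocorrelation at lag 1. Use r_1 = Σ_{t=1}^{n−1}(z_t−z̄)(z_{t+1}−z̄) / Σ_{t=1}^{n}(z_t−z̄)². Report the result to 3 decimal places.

Mean z̄ = (0.6 − 18.0 + 1.3 + 3.2 − 7.6 + 6.4 − 9.6 − 5.1 − 0.5 − 14.8 + 2.0)/11 = -3.8273
Numerator Σ_{t=1}^{10}(z_t−z̄)(z_{t+1}−z̄) = -320.8571
Denominator Σ(z_t−z̄)² = 615.3418
r_1 = -320.8571 / 615.3418 = -0.521

-0.521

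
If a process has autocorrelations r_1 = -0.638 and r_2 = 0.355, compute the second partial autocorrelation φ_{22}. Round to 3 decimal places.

φ_{22} = (r_2 − r_1²) / (1 − r_1²)
r_1² = (-0.638)² = 0.407044
Numerator = 0.355 − 0.4070 = -0.0520; denominator = 1 − 0.4070 = 0.5930
φ_{22} = -0.0520 / 0.5930 = -0.088

-0.088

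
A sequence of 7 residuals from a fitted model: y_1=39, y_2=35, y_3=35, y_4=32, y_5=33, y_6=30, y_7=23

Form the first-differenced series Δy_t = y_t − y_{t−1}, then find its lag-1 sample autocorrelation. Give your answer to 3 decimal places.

First differences Δy: -4, 0, -3, 1, -3, -7
Mean of differences = -2.6667
Numerator Σ(Δy_t−Δȳ)(Δy_{t+1}−Δȳ) = -5.4444
Denominator Σ(Δy_t−Δȳ)² = 41.3333
r_1(Δy) = -5.4444 / 41.3333 = -0.132

-0.132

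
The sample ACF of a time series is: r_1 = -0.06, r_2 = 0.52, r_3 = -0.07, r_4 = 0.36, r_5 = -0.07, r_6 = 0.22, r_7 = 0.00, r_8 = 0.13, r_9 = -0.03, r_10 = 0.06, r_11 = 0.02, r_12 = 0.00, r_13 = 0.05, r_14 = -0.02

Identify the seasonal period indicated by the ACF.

The largest autocorrelation is r_2 = 0.52, with weaker echoes at lags 4 (0.36) and 6 (0.22); the remaining lags stay at or below 0.13.
The dominant spike at lag 2 indicates a seasonal period of 2.

2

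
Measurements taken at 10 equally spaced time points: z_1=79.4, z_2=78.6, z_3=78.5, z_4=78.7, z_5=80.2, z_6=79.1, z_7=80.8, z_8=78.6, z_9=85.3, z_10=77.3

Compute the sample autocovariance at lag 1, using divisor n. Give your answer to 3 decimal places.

Mean z̄ = (79.4 + 78.6 + 78.5 + 78.7 + 80.2 + 79.1 + 80.8 + 78.6 + 85.3 + 77.3)/10 = 79.6500
Σ_{t=1}^{9}(z_t−z̄)(z_{t+1}−z̄) = -19.3125
γ_1 = -19.3125 / 10 = -1.931

-1.931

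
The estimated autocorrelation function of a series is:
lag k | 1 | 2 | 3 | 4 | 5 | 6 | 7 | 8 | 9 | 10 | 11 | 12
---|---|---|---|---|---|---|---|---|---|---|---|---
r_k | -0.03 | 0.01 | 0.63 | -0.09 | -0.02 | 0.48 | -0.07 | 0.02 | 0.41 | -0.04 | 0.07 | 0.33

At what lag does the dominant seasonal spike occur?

The largest autocorrelation is r_3 = 0.63, with weaker echoes at lags 6 (0.48), 9 (0.41) and 12 (0.33); the remaining lags stay at or below 0.07.
The dominant spike at lag 3 indicates a seasonal period of 3.

3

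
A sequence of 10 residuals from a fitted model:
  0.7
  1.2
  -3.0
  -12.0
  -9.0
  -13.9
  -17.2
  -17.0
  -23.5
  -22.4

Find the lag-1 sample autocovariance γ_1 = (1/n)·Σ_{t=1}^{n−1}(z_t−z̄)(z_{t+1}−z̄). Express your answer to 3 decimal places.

Mean z̄ = (0.7 + 1.2 − 3.0 − 12.0 − 9.0 − 13.9 − 17.2 − 17.0 − 23.5 − 22.4)/10 = -11.6100
Σ_{t=1}^{9}(z_t−z̄)(z_{t+1}−z̄) = 492.9439
γ_1 = 492.9439 / 10 = 49.294

49.294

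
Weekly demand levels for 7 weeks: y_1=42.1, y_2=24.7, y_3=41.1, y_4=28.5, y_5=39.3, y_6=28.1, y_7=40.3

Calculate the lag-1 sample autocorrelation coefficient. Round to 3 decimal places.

-0.823

Mean ȳ = (42.1 + 24.7 + 41.1 + 28.5 + 39.3 + 28.1 + 40.3)/7 = 34.8714
Σ(y_t−ȳ)(y_{t+1}−ȳ) = (-73.5249) + (-63.3535) + (-39.6849) + (-28.2163) + (-29.9878) + (-36.7592) = -271.5265
Denominator Σ(y_t−ȳ)² = 330.0343
r_1 = -271.5265 / 330.0343 = -0.823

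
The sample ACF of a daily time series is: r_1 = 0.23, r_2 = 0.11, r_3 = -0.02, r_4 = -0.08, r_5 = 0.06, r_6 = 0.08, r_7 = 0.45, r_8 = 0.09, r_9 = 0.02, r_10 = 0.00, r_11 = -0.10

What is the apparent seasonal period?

The largest autocorrelation is r_7 = 0.45; the remaining lags stay at or below 0.23. The elevated value at lag 1 (0.23), dropping to 0.11 at lag 2, reflects decaying short-term dependence rather than seasonality.
The dominant spike at lag 7 indicates a seasonal period of 7.

7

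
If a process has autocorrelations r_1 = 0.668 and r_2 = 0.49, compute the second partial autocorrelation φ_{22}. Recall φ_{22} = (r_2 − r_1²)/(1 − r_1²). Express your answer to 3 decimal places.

φ_{22} = (r_2 − r_1²) / (1 − r_1²)
r_1² = (0.668)² = 0.446224
Numerator = 0.49 − 0.4462 = 0.0438; denominator = 1 − 0.4462 = 0.5538
φ_{22} = 0.0438 / 0.5538 = 0.079

0.079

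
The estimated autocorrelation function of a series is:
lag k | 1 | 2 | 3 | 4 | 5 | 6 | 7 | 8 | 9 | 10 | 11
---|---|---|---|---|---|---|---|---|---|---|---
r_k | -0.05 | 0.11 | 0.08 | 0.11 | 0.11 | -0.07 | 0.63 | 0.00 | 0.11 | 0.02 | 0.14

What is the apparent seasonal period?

7

The largest autocorrelation is r_7 = 0.63; the remaining lags stay at or below 0.14.
The dominant spike at lag 7 indicates a seasonal period of 7.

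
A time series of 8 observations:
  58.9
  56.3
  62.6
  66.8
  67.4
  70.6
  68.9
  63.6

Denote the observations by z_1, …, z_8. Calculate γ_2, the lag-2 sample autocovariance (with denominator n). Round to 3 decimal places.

1.075

Mean z̄ = (58.9 + 56.3 + 62.6 + 66.8 + 67.4 + 70.6 + 68.9 + 63.6)/8 = 64.3875
Deviations: -5.4875, -8.0875, -1.7875, 2.4125, 3.0125, 6.2125, 4.5125, -0.7875
Σ_{t=1}^{6}(z_t−z̄)(z_{t+2}−z̄) = 8.6022
γ_2 = 8.6022 / 8 = 1.075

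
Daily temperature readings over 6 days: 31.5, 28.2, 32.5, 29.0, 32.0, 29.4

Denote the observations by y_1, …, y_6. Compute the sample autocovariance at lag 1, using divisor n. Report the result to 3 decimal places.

Mean ȳ = (31.5 + 28.2 + 32.5 + 29.0 + 32.0 + 29.4)/6 = 30.4333
Deviations: 1.0667, -2.2333, 2.0667, -1.4333, 1.5667, -1.0333
Σ_{t=1}^{5}(y_t−ȳ)(y_{t+1}−ȳ) = -13.8244
γ_1 = -13.8244 / 6 = -2.304

-2.304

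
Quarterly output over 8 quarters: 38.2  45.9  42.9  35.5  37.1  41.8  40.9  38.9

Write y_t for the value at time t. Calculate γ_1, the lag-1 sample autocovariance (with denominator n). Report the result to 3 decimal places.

Mean ȳ = (38.2 + 45.9 + 42.9 + 35.5 + 37.1 + 41.8 + 40.9 + 38.9)/8 = 40.1500
Σ_{t=1}^{7}(y_t−ȳ)(y_{t+1}−ȳ) = 1.2625
γ_1 = 1.2625 / 8 = 0.158

0.158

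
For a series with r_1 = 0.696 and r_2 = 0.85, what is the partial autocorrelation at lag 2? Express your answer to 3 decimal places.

φ_{22} = (r_2 − r_1²) / (1 − r_1²)
r_1² = (0.696)² = 0.484416
Numerator = 0.85 − 0.4844 = 0.3656; denominator = 1 − 0.4844 = 0.5156
φ_{22} = 0.3656 / 0.5156 = 0.709

0.709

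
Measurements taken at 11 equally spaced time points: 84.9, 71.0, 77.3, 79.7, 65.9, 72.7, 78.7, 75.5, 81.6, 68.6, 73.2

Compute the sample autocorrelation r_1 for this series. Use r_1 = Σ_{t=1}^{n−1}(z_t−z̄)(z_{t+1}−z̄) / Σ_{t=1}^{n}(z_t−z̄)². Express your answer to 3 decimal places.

Mean z̄ = (84.9 + 71.0 + 77.3 + 79.7 + 65.9 + 72.7 + 78.7 + 75.5 + 81.6 + 68.6 + 73.2)/11 = 75.3727
Numerator Σ_{t=1}^{10}(z_t−z̄)(z_{t+1}−z̄) = -92.5580
Denominator Σ(z_t−z̄)² = 329.6618
r_1 = -92.5580 / 329.6618 = -0.281

-0.281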